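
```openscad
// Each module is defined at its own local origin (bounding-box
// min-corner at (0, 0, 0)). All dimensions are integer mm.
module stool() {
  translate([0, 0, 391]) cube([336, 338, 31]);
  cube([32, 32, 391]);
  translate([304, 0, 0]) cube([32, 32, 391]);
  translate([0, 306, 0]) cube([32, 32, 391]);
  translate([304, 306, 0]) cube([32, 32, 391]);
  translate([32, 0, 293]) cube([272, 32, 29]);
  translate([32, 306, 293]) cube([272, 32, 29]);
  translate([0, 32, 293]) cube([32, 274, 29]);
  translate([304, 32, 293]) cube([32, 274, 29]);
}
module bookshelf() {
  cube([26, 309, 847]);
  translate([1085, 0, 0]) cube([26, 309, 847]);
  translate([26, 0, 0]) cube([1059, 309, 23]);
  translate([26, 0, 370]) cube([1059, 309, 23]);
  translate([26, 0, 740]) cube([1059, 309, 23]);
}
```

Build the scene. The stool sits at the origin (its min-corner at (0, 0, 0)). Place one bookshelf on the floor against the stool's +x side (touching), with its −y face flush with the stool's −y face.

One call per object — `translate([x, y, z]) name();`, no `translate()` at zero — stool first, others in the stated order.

stool();
translate([336, 0, 0]) bookshelf();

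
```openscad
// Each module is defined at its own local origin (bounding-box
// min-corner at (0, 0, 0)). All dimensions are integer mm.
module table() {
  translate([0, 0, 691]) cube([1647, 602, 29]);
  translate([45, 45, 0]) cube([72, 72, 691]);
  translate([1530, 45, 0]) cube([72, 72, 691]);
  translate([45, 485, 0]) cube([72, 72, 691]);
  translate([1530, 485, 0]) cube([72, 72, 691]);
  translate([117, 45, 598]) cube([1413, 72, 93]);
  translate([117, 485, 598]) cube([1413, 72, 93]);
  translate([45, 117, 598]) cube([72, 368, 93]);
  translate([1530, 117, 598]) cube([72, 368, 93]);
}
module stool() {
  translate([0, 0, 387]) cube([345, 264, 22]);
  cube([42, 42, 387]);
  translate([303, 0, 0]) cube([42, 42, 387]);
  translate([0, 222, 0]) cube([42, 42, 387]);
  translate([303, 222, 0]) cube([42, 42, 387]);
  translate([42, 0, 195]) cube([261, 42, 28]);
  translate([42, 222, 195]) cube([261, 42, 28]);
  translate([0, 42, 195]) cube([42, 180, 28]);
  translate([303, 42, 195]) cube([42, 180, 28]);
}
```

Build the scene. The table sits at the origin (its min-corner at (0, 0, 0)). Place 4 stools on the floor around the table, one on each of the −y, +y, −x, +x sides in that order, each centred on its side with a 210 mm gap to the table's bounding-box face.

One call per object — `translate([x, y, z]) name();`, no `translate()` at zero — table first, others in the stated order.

table();
translate([651, -474, 0]) stool();
translate([651, 812, 0]) stool();
translate([-555, 169, 0]) stool();
translate([1857, 169, 0]) stool();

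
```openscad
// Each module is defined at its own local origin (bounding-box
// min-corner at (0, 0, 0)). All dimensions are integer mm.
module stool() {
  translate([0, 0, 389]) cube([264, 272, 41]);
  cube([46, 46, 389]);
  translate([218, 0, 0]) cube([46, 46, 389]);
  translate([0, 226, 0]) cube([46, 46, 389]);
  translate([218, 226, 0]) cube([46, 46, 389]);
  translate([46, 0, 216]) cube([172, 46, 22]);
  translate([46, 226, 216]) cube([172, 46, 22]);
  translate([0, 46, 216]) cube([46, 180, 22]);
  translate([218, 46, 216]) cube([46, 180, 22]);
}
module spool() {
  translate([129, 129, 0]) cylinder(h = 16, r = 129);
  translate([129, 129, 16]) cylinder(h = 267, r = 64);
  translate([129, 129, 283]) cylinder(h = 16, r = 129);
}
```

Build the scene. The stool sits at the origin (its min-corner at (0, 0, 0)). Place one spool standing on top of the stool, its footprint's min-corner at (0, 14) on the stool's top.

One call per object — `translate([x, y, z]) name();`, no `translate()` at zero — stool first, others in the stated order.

stool();
translate([0, 14, 430]) spool();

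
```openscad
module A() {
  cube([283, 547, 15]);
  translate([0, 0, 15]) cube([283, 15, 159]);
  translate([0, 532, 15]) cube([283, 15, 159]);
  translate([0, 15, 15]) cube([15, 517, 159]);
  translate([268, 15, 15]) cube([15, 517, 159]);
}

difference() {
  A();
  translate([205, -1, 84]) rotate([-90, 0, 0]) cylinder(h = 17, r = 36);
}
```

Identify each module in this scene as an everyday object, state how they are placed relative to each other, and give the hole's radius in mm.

A is an open box. The open box has a circular hole through its front wall. The hole's radius is 36 mm.

The subtracted cylinder has r = 36 mm.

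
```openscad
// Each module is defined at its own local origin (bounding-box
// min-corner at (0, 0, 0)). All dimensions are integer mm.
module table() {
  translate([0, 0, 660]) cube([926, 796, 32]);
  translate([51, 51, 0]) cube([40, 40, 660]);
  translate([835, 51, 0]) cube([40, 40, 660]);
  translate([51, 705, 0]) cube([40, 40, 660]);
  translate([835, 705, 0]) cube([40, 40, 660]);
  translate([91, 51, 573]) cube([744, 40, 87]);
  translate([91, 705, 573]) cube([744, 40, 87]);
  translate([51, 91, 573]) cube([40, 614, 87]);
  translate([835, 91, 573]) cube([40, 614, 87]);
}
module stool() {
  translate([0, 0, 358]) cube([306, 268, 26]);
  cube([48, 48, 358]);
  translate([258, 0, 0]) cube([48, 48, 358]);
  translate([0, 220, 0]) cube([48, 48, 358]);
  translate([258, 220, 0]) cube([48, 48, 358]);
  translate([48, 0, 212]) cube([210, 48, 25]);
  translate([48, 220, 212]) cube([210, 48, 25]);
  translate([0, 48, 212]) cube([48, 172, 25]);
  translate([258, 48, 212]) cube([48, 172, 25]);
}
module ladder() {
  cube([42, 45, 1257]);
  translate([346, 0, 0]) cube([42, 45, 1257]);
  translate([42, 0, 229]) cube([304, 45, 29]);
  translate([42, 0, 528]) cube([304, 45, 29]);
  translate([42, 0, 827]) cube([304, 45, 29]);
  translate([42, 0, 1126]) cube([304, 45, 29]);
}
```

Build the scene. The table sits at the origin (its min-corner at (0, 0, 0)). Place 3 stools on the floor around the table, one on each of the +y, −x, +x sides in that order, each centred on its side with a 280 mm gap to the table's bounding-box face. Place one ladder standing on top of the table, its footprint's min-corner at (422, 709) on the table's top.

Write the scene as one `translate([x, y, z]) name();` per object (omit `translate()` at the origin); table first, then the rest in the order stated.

table();
translate([310, 1076, 0]) stool();
translate([-586, 264, 0]) stool();
translate([1206, 264, 0]) stool();
translate([422, 709, 692]) ladder();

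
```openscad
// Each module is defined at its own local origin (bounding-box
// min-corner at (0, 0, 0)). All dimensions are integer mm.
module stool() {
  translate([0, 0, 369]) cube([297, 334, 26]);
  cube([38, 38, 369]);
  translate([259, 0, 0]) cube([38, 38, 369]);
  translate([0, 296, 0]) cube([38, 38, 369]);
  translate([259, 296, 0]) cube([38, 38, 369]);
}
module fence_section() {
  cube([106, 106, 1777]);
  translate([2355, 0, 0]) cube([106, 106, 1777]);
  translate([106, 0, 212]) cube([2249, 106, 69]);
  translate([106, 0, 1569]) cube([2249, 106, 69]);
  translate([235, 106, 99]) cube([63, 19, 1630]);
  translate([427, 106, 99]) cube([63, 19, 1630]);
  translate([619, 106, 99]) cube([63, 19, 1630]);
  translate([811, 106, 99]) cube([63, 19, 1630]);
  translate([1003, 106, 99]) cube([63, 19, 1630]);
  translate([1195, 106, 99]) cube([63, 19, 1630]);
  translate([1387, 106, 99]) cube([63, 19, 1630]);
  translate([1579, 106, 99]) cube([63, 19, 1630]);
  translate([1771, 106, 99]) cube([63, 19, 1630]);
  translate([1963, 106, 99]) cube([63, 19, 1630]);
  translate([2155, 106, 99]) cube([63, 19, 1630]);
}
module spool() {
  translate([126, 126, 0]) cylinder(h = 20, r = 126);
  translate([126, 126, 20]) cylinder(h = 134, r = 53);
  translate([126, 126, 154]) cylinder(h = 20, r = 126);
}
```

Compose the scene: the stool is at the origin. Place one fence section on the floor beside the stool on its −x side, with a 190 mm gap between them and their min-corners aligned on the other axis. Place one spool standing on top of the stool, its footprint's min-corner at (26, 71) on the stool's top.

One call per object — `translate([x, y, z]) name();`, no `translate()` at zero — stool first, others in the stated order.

stool();
translate([-2651, 0, 0]) fence_section();
translate([26, 71, 395]) spool();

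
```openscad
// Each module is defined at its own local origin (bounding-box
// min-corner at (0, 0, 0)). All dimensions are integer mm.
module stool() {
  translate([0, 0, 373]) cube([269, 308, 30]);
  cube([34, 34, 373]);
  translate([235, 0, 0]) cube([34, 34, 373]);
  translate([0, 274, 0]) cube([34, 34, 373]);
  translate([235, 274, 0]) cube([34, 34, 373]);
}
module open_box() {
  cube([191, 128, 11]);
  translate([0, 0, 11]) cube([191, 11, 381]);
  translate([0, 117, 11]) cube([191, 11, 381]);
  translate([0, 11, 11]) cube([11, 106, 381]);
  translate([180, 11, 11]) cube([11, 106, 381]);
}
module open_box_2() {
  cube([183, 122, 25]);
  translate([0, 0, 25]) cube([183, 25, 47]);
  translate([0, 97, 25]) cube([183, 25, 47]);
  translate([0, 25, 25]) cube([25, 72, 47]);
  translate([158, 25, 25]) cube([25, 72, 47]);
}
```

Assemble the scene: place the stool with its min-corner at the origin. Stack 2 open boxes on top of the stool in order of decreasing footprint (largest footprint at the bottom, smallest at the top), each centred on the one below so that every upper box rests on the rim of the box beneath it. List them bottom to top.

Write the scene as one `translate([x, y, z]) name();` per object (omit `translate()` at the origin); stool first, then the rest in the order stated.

stool();
translate([39, 90, 403]) open_box();
translate([43, 93, 795]) open_box_2();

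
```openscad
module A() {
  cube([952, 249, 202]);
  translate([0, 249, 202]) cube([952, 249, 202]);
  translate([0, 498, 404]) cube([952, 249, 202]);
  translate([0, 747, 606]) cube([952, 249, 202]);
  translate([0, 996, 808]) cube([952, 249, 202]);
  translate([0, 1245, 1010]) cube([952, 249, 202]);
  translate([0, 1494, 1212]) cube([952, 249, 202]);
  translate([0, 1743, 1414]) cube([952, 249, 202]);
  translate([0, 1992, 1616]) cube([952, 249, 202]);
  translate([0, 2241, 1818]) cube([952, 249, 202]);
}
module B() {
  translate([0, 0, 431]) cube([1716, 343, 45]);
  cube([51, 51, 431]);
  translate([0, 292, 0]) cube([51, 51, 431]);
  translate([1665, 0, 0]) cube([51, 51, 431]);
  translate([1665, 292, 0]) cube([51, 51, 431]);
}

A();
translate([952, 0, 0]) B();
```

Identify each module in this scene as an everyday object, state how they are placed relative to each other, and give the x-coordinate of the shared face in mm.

The staircase's +x face and the bench's −x face are both at x = 952 mm.

A is a staircase. B is a bench. The bench is against the staircase's +x side, with their −y faces flush. The x-coordinate of the shared face is 952 mm.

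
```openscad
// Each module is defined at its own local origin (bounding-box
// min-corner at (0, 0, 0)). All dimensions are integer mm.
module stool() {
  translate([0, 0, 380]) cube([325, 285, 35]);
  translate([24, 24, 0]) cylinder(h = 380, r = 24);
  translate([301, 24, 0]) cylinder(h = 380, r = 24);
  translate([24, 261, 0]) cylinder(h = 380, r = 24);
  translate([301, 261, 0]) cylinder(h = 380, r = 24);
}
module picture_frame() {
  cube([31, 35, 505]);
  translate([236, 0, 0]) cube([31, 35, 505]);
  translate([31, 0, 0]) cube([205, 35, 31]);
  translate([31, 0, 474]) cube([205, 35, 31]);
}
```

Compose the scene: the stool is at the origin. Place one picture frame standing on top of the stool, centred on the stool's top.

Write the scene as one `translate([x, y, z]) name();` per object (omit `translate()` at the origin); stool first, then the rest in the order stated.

stool();
translate([29, 125, 415]) picture_frame();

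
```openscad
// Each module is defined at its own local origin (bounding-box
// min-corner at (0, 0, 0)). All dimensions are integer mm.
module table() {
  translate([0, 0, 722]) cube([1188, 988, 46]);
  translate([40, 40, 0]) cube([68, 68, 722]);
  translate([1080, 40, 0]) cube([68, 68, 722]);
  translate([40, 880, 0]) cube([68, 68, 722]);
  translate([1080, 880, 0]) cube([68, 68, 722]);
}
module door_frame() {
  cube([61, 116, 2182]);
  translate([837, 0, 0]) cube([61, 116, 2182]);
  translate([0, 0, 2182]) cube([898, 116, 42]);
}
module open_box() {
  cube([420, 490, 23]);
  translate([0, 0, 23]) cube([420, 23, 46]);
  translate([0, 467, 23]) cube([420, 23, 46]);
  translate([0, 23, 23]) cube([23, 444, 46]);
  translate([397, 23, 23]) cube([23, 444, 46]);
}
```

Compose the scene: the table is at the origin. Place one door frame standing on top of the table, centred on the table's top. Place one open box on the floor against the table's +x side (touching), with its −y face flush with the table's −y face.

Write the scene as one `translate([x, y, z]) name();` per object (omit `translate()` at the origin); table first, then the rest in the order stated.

table();
translate([145, 436, 768]) door_frame();
translate([1188, 0, 0]) open_box();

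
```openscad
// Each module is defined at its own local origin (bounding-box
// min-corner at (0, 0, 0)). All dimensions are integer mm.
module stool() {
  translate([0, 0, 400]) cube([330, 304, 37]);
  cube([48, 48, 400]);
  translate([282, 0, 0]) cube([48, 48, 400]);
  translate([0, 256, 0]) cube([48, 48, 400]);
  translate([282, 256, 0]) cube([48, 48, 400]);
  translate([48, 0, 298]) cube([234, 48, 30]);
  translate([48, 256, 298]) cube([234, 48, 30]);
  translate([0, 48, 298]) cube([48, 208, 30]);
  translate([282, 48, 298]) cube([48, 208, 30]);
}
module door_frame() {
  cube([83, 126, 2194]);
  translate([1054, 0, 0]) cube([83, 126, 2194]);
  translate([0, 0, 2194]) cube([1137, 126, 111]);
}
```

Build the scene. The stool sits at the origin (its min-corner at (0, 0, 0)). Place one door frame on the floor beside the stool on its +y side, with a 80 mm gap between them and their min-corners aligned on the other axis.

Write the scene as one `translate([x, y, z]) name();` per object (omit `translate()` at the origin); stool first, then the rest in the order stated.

stool();
translate([0, 384, 0]) door_frame();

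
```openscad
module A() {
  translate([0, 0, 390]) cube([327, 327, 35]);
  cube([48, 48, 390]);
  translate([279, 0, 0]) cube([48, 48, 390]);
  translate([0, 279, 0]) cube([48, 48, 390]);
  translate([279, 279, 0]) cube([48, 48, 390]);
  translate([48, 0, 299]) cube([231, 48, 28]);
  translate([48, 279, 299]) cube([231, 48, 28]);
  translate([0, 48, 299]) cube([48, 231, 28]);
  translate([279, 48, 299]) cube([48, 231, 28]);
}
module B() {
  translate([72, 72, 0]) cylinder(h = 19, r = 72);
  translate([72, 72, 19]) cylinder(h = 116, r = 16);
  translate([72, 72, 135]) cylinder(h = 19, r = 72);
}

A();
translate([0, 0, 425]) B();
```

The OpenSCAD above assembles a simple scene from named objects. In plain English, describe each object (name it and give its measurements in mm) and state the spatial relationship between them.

A is a four-legged stool. The seat is a 327×327×35 mm slab whose top surface is at z = 425 mm; four square legs, each 48×48 mm in cross-section, run from the floor (z = 0) to the underside of the seat, each flush with a corner of the seat. Four stretchers, 48 mm wide and 28 mm tall, connect adjacent legs with their undersides at z = 299 mm, each running between the inner faces of the legs it joins and aligned with the legs' outer faces on the other axis.

B is a spool: two coaxial disc flanges of radius 72 mm and thickness 19 mm, joined by a core cylinder of radius 16 mm and height 116 mm. The lower flange rests on z = 0 and the three cylinders share a vertical axis.

The spool is on top of the stool.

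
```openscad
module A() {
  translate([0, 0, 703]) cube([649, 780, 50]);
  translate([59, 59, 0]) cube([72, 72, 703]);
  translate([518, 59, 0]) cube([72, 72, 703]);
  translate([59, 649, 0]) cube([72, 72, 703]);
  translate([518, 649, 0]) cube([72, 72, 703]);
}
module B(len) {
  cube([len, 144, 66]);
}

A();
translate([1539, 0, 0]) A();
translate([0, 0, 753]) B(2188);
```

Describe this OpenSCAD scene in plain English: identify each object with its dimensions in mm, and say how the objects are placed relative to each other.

A is a table with a 649×780 mm rectangular top, 50 mm thick, top surface at z = 753 mm, supported by four 72×72 mm square legs, each inset 59 mm from the nearest pair of top edges, running from the floor.

B is a rectangular beam 2188 mm long (x), 144 mm deep (y), 66 mm thick (z).

The beam spans the tops of two tables placed 890 mm apart, resting at z = 753 mm.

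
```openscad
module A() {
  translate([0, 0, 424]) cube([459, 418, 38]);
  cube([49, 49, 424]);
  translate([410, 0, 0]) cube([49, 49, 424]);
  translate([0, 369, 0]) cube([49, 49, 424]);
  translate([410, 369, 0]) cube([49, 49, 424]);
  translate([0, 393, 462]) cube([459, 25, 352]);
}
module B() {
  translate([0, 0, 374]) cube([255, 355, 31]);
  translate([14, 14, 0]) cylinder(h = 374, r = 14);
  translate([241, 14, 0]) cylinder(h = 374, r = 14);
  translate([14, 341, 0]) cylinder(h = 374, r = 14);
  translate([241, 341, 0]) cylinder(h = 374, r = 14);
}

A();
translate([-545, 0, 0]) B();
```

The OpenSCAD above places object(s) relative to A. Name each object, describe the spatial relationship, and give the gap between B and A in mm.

A is a chair. B is a stool. The stool is on the floor beside the chair on its −x side. The gap between the stool and the chair is 290 mm.

The stool's nearest face is 290 mm from the chair's −x face.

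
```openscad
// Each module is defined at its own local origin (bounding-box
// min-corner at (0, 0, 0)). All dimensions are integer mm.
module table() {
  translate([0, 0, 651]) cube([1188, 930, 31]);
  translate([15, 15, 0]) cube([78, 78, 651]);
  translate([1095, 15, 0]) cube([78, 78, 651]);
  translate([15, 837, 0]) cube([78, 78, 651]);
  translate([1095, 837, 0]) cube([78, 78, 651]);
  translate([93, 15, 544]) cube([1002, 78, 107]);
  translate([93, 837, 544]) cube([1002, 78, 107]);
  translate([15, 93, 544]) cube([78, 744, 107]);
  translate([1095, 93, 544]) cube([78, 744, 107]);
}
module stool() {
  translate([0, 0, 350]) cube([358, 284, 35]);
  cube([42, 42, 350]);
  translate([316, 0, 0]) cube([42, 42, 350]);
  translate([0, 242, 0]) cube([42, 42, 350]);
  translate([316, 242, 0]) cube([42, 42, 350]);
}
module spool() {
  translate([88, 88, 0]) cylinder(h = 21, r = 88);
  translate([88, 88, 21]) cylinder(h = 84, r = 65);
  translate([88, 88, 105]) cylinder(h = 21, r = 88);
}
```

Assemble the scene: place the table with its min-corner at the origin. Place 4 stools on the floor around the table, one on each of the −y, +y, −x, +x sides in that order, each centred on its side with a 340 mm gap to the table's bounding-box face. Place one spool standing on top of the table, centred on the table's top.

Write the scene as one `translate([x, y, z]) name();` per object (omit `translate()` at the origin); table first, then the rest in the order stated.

table();
translate([415, -624, 0]) stool();
translate([415, 1270, 0]) stool();
translate([-698, 323, 0]) stool();
translate([1528, 323, 0]) stool();
translate([506, 377, 682]) spool();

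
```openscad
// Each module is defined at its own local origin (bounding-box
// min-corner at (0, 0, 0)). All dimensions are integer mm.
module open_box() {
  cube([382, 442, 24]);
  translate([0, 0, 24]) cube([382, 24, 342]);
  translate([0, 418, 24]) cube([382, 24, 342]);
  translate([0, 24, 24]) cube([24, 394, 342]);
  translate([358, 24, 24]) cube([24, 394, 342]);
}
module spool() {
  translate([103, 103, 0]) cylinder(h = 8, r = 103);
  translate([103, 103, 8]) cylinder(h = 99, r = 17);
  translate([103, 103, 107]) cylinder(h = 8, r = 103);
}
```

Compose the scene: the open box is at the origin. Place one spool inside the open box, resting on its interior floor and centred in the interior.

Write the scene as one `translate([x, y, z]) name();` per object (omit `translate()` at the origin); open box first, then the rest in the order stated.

open_box();
translate([88, 118, 24]) spool();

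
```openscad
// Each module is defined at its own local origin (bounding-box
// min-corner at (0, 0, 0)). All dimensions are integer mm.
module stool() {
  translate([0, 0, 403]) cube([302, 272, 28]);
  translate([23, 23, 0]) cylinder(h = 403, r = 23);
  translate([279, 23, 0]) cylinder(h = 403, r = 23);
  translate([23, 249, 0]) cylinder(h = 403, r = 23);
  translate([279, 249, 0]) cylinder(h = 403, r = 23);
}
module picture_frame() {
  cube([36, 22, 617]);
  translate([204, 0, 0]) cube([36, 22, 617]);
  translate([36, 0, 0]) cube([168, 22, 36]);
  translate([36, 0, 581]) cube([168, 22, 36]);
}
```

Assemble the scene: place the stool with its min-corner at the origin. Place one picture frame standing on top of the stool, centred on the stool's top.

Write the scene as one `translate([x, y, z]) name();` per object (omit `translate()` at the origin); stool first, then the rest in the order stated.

stool();
translate([31, 125, 431]) picture_frame();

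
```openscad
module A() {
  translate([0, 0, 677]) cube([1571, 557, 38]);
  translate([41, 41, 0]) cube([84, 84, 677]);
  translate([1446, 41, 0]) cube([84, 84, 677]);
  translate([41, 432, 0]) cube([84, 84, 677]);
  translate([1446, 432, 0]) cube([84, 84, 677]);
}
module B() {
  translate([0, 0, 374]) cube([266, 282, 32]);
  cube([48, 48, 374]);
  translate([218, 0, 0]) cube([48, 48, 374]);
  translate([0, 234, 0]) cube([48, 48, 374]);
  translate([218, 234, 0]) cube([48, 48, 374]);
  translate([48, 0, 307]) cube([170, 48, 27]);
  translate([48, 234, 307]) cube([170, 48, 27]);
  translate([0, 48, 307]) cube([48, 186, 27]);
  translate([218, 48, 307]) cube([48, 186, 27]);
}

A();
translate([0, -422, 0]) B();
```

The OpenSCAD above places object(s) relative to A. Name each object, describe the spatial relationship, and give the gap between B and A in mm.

A is a table. B is a stool. The stool is on the floor beside the table on its −y side. The gap between the stool and the table is 140 mm.

The stool's nearest face is 140 mm from the table's −y face.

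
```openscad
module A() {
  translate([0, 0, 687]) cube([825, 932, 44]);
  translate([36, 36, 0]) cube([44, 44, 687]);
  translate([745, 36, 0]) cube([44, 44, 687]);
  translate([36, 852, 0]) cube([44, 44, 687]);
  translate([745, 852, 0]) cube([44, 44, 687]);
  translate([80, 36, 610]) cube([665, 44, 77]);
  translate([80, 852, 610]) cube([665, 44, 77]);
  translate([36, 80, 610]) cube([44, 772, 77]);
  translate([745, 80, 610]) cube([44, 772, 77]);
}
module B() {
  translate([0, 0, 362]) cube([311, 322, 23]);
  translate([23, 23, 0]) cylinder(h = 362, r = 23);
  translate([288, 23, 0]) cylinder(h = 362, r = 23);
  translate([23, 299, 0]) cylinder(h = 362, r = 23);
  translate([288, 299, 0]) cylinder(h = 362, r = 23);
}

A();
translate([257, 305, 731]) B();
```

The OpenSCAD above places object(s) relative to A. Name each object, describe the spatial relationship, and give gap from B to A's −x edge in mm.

The stool's min-x is at 257; the table's min-x is 0; gap = 257 mm.

A is a table. B is a stool. The stool is on top of the table, centred. The gap from the stool to the table's −x edge is 257 mm.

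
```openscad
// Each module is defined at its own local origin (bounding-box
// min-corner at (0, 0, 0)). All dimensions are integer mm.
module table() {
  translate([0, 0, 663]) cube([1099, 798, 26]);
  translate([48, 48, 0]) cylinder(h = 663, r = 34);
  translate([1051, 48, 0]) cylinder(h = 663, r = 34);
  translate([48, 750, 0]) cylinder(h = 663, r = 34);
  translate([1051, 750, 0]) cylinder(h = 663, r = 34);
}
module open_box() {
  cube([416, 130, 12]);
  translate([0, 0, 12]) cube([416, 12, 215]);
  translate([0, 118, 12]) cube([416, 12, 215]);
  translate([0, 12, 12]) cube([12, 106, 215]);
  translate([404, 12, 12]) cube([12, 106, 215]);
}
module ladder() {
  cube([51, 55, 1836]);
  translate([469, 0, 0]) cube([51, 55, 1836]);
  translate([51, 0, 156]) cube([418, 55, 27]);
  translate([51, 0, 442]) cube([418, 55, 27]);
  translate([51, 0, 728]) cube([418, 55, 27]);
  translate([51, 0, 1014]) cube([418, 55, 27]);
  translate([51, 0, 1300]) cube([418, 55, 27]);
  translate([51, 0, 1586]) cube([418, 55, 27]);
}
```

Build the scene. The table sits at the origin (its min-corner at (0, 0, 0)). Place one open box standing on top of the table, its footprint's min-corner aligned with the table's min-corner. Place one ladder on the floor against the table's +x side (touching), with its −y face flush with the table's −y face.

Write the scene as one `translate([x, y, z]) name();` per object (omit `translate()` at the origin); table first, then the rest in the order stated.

table();
translate([0, 0, 689]) open_box();
translate([1099, 0, 0]) ladder();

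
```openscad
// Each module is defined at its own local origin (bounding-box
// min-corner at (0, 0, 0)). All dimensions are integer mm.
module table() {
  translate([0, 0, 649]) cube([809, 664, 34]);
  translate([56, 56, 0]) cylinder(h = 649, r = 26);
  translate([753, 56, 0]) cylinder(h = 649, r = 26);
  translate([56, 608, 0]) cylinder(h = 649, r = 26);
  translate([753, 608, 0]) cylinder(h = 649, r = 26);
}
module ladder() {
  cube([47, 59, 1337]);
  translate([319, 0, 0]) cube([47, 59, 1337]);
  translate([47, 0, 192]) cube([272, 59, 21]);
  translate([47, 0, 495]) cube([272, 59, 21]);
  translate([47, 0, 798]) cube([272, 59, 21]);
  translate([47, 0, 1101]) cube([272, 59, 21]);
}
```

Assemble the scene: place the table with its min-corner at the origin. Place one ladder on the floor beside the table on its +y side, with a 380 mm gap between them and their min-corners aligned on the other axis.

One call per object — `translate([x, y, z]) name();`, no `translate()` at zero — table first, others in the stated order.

table();
translate([0, 1044, 0]) ladder();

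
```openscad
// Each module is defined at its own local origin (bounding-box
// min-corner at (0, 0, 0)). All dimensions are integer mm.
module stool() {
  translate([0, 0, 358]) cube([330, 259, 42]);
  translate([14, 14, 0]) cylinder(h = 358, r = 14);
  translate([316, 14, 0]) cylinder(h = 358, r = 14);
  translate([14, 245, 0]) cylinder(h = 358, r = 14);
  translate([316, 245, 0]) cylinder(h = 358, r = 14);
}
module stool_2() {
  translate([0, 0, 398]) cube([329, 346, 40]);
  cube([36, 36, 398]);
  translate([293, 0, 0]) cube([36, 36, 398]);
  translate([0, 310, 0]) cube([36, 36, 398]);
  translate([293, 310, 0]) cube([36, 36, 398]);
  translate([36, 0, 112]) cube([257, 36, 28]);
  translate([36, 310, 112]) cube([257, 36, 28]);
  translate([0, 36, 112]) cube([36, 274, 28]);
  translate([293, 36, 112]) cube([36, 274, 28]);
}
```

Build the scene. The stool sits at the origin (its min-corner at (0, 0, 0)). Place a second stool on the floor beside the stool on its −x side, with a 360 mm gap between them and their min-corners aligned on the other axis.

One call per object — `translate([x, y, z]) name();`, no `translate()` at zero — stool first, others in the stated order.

stool();
translate([-689, 0, 0]) stool_2();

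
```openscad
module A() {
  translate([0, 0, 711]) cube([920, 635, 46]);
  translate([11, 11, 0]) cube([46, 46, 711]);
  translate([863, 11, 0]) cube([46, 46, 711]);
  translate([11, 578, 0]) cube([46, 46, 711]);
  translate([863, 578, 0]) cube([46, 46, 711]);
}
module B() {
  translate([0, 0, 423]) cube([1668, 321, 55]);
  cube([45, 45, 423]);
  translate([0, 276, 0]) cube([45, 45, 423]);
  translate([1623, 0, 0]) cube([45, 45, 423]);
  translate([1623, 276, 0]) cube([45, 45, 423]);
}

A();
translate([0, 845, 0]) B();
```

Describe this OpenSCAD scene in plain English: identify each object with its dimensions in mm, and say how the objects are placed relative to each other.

A is a table with a 920×635 mm rectangular top, 46 mm thick, top surface at z = 757 mm, supported by four 46×46 mm square legs, each inset 11 mm from the nearest pair of top edges, running from the floor.

B is a long wooden bench with a 1668 mm (x) × 321 mm (y) seat, 55 mm thick, its top surface 478 mm above the floor. Four 45 mm square legs at the seat corners, flush with the edges, run from z = 0 to the seat underside.

The bench is on the floor beside the table on its +y side.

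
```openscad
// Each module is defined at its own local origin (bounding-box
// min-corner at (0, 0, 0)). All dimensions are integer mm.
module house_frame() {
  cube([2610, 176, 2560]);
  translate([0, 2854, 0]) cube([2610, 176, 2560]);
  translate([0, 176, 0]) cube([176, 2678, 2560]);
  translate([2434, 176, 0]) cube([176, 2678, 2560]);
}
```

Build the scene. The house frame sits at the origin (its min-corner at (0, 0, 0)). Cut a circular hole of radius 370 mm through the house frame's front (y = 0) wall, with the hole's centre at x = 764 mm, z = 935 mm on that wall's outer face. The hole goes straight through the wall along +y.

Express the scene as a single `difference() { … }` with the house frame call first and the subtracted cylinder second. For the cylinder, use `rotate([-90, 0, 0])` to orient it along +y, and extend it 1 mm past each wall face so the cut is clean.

difference() {
  house_frame();
  translate([764, -1, 935]) rotate([-90, 0, 0]) cylinder(h = 178, r = 370);
}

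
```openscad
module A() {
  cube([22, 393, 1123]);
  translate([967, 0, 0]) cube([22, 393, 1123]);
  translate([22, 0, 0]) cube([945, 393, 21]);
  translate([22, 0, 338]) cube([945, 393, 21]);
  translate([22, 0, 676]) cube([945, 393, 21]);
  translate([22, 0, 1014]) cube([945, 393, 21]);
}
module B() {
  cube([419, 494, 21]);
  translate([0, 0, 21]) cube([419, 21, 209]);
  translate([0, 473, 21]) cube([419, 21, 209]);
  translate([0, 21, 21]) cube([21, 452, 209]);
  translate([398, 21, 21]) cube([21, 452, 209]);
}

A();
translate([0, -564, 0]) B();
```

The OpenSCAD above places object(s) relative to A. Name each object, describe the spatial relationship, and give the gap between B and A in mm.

A is a bookshelf. B is an open box. The open box is on the floor beside the bookshelf on its −y side. The gap between the open box and the bookshelf is 70 mm.

The open box's nearest face is 70 mm from the bookshelf's −y face.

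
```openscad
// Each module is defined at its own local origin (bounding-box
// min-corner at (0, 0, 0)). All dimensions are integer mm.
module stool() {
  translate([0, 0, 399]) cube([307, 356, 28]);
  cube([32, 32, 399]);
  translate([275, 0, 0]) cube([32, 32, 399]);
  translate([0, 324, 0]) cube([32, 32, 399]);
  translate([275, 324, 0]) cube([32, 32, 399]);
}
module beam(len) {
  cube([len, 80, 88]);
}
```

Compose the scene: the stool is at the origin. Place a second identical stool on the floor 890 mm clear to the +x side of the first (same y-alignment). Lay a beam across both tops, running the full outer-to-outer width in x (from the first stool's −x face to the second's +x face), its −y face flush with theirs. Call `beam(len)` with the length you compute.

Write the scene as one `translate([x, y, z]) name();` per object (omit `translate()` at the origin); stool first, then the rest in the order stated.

stool();
translate([1197, 0, 0]) stool();
translate([0, 0, 427]) beam(1504);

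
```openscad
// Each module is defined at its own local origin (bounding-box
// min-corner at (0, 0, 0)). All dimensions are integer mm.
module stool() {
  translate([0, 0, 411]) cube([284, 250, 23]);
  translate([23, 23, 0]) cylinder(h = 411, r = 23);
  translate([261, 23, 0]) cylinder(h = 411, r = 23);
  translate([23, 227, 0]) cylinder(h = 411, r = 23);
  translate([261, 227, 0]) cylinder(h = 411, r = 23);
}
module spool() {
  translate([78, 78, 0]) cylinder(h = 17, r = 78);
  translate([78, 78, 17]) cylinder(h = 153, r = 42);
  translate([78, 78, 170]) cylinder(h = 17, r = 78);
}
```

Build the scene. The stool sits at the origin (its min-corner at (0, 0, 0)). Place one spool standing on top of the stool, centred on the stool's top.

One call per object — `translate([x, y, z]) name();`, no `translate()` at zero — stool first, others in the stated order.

stool();
translate([64, 47, 434]) spool();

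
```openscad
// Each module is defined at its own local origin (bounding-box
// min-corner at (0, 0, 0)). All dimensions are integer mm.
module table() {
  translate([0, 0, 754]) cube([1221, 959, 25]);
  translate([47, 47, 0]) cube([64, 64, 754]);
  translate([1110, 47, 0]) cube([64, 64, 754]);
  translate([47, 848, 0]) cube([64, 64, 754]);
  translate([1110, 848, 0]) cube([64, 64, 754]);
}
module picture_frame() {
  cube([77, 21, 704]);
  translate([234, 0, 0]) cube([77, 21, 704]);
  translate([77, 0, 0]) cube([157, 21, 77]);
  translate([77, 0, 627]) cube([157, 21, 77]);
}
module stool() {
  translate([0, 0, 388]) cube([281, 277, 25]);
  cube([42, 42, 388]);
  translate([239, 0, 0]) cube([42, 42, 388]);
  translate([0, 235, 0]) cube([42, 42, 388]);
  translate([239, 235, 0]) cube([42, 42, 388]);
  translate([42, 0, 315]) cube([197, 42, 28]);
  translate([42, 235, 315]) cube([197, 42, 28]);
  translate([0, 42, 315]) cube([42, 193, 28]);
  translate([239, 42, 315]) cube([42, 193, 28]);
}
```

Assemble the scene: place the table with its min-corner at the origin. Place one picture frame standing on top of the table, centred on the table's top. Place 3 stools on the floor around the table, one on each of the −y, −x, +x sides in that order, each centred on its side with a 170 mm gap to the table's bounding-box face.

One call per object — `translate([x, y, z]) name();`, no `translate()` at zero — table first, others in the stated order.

table();
translate([455, 469, 779]) picture_frame();
translate([470, -447, 0]) stool();
translate([-451, 341, 0]) stool();
translate([1391, 341, 0]) stool();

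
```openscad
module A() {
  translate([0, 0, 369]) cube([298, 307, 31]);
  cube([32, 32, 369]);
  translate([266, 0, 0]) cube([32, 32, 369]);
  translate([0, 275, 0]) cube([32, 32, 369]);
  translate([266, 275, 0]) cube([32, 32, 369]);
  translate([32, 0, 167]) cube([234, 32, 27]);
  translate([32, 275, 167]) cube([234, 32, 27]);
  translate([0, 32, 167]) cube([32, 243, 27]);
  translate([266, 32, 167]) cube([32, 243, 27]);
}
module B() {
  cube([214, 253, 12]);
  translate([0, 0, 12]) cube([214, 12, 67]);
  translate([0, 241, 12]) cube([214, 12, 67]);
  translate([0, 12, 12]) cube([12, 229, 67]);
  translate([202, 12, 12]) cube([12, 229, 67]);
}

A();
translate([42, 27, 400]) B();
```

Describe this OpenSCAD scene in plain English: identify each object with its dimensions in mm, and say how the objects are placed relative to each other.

A is a four-legged stool. The seat is 298×307 mm, 31 mm thick, top at z = 400 mm. It stands on four square legs, each 32×32 mm in cross-section, from z = 0 to the seat underside, each flush with a corner of the seat. Four stretchers, 32 mm wide and 27 mm tall, connect adjacent legs with their undersides at z = 167 mm, each running between the inner faces of the legs it joins and aligned with the legs' outer faces on the other axis.

B is an open storage box with external size 214×253×79 mm and wall thickness 12 mm (the base is also 12 mm thick). The base covers the whole footprint; the four walls stand on the base, with the y-facing walls full-width and the x-facing walls fitting between their inner faces.

The open box is on top of the stool, centred.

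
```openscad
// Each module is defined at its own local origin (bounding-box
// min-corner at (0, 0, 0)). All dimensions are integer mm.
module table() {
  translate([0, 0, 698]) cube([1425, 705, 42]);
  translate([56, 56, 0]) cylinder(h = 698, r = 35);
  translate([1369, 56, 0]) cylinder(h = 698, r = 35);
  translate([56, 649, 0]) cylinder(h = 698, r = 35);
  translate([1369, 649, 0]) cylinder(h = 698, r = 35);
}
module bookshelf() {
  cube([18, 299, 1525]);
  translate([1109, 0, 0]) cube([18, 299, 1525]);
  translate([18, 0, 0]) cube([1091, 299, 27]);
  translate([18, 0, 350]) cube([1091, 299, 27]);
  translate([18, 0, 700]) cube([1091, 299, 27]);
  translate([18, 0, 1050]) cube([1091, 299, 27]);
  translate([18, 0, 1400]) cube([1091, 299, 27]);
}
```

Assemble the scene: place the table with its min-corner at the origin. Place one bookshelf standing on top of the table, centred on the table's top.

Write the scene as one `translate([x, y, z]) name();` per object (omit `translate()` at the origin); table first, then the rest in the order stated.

table();
translate([149, 203, 740]) bookshelf();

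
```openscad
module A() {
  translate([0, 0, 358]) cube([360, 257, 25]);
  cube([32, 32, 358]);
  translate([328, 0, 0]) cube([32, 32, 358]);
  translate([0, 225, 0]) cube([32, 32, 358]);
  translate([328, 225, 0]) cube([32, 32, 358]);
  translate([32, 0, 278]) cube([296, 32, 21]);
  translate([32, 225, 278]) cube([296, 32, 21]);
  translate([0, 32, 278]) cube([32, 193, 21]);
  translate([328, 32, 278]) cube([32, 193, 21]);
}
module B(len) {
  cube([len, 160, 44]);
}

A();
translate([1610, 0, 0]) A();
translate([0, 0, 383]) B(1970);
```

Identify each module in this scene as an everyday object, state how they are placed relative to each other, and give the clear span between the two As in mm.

A is a stool. B is a beam. A beam spans the tops of two stools. The clear span between the two stools is 1250 mm.

Second stool starts at x = 1610; first ends at x = 360; clear span = 1610 − 360 = 1250 mm.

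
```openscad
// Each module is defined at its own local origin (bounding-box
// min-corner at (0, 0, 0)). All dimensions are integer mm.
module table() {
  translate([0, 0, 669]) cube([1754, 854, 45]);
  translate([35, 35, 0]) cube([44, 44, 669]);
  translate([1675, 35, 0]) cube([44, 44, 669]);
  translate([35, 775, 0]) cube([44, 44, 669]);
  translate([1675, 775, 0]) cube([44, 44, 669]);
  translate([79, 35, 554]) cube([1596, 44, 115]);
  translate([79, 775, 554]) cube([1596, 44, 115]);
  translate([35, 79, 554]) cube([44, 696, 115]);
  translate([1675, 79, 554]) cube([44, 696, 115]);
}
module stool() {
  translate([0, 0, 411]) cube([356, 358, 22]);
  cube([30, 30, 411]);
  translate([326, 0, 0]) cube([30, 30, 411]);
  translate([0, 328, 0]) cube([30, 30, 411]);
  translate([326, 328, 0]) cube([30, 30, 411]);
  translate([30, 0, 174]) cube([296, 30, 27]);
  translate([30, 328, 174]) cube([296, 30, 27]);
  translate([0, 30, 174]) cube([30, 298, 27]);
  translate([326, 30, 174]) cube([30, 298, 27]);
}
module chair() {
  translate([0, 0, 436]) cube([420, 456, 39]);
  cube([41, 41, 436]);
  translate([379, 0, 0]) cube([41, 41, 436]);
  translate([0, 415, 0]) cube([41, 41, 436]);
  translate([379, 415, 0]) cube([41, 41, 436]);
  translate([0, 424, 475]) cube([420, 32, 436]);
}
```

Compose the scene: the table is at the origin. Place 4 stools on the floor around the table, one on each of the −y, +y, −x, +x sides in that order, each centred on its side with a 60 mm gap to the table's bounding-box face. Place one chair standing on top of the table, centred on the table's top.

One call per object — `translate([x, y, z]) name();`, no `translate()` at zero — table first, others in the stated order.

table();
translate([699, -418, 0]) stool();
translate([699, 914, 0]) stool();
translate([-416, 248, 0]) stool();
translate([1814, 248, 0]) stool();
translate([667, 199, 714]) chair();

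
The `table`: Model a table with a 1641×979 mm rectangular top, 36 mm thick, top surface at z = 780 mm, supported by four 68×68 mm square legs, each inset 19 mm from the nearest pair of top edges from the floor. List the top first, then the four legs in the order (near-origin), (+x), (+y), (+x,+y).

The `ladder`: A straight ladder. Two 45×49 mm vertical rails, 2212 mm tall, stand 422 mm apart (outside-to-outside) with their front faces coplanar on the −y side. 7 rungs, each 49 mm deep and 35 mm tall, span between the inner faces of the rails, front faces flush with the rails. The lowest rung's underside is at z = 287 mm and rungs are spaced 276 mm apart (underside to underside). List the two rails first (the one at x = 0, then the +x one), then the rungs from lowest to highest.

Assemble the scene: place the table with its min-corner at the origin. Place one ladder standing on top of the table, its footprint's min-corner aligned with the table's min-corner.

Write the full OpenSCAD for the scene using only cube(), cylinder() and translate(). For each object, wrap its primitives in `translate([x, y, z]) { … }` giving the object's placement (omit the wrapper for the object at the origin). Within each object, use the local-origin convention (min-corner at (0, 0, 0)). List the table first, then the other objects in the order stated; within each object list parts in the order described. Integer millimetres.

translate([0, 0, 744]) cube([1641, 979, 36]);
translate([19, 19, 0]) cube([68, 68, 744]);
translate([1554, 19, 0]) cube([68, 68, 744]);
translate([19, 892, 0]) cube([68, 68, 744]);
translate([1554, 892, 0]) cube([68, 68, 744]);
translate([0, 0, 780]) {
  cube([45, 49, 2212]);
  translate([377, 0, 0]) cube([45, 49, 2212]);
  translate([45, 0, 287]) cube([332, 49, 35]);
  translate([45, 0, 563]) cube([332, 49, 35]);
  translate([45, 0, 839]) cube([332, 49, 35]);
  translate([45, 0, 1115]) cube([332, 49, 35]);
  translate([45, 0, 1391]) cube([332, 49, 35]);
  translate([45, 0, 1667]) cube([332, 49, 35]);
  translate([45, 0, 1943]) cube([332, 49, 35]);
}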